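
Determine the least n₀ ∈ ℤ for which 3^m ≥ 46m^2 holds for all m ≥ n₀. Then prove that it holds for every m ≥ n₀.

n₀ = 8

At m = 7: 2187 < 2254, so the inequality fails and n₀ ≥ 8. We prove 3^m ≥ 46m^2 for all m ≥ 8.
Base case (m = 8): 3^m = 6561 and 46m^2 = 2944, so 6561 ≥ 2944.
For the inductive step, assume it holds for an arbitrary i ≥ 8, so 3^i ≥ 46i^2.
Then 3^(i + 1) = 3·(3^i) ≥ 3·(46i^2).
Also, for i ≥ 8 we have 3·(46i^2) ≥ 46(i+1)^2, since 3 ≥ (1 + 1/i)^2 for all i ≥ 8.
Combining, 3^(i + 1) ≥ 46(i+1)^2.
By induction, the statement is established for all m ≥ 8.
Hence the smallest such n₀ is 8.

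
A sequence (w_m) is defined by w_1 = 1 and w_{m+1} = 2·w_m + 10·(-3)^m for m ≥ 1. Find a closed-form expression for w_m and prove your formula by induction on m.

w_m = -2(-3)^m - 5·2^(m - 1)

Computing the first terms: w_1 = 1, w_2 = -28, w_3 = 34. This suggests w_m = -2(-3)^m - 5·2^(m - 1).
Base case (m = 1): the formula gives 1 = 1 = w_1.
For the inductive step, assume it holds for an arbitrary i ≥ 1, so w_i = -2(-3)^i - 5·2^(i - 1).
Then w_{i+1} = 2·w_i + 10·(-3)^i = 2·(-2(-3)^i - 5·2^(i - 1)) + 10·(-3)^i = -2(-3)^(i + 1) - 5·2^i = -2(-3)^(i+1) - 5·2^((i+1) - 1),
which is the claimed formula at m = i+1.
By the principle of mathematical induction, the result holds for all m ≥ 1.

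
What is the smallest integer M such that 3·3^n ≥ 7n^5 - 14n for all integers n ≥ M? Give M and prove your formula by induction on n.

At n = 12: 1594323 < 1741656, so the inequality fails and M ≥ 13. We prove 3·3^n ≥ 7n^5 - 14n for all n ≥ 13.
Base case (n = 13): 3·3^n = 4782969 and 7n^5 - 14n = 2598869, so 4782969 ≥ 2598869.
For the inductive step, assume it holds for an arbitrary p ≥ 13, so 3·3^p ≥ 7p^5 - 14p.
Then 3·3^(p + 1) = 3·(3·3^p) ≥ 3·(7p^5 - 14p).
Also, for p ≥ 13 we have 3·(7p^5 - 14p) ≥ 7(p+1)^5 - 14(p+1), since 3·(7p^5 - 14p) − (7(p+1)^5 - 14(p+1)) = 14p^5 - 35p^4 - 70p^3 - 70p^2 - 63p + 7, which is nonnegative for all p ≥ 13.
Combining, 3·3^(p + 1) ≥ 7(p+1)^5 - 14(p+1).
Hence, by induction on n, the claim holds for every n ≥ 13.
Hence the smallest such M is 13.

M = 13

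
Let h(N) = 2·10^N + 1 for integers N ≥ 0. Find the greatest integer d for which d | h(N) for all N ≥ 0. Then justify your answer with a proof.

d = 3

Computing the first values: h(0) = 3 and h(1) = 21; gcd(3, 21) = 3, so d ≤ 3.
We prove 3 | 2·10^N + 1 for all N ≥ 0 by induction on N.
When N = 0: h(0) = 3 = 3·(1), so 3 | h(0).
Suppose the result is true for N = p, i.e. 3 | h(p). Then
h(p+1) = 2·10^(p+1) + 1 = 10·(2·10^p + 1) - 9 = 10·h(p) - 9. The first term is divisible by 3 by the inductive hypothesis, and -9 is divisible by 3. Hence 3 | h(p+1).
By the principle of mathematical induction, the result holds for all N ≥ 0.
Therefore the largest such d is 3.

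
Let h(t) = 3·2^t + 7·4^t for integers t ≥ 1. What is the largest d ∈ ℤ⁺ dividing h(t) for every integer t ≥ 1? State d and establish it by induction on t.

d = 2

Computing the first values: h(1) = 34 and h(2) = 124; gcd(34, 124) = 2, so d ≤ 2.
We prove 2 | 3·2^t + 7·4^t for all t ≥ 1 by induction on t.
For the base case t = 1: h(1) = 34 = 2·(17), so 2 | h(1).
For the inductive step, assume it holds for an arbitrary k ≥ 1, i.e. 2 | h(k). Then
h(k+1) − 4·h(k) = (3·2^(k+1) + 7·4^(k+1)) − 4·(3·2^k + 7·4^k) = (3)·2^k·(2 − 4) = (-6)·2^k. Since 2 | h(k) by the inductive hypothesis, 2 | 4·h(k); and 2 | -6 since -6 = 2·-3. Therefore 2 | h(k+1).
Hence, by induction on t, the claim holds for every t ≥ 1.
Therefore the largest such d is 2.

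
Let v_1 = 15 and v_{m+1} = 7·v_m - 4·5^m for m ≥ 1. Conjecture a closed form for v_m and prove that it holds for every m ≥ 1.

Computing the first terms: v_1 = 15, v_2 = 85, v_3 = 495. This suggests v_m = 2·5^m + 5·7^(m - 1).
For the base case m = 1: the formula gives 15 = 15 = v_1.
Inductive step: suppose the statement holds for some k ≥ 1, so v_k = 2·5^k + 5·7^(k - 1).
Then v_{k+1} = 7·v_k - 4·5^k = 7·(2·5^k + 5·7^(k - 1)) - 4·5^k = 2·5^(k + 1) + 5·7^k = 2·5^(k+1) + 5·7^((k+1) - 1),
which is the claimed formula at m = k+1.
This completes the induction.

v_m = 2·5^m + 5·7^(m - 1)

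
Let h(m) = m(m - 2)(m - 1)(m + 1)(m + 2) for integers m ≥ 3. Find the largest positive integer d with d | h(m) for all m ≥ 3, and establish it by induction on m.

Computing the first values: h(3) = 120 and h(4) = 720; gcd(120, 720) = 120, so d ≤ 120.
We prove 120 | m(m - 2)(m - 1)(m + 1)(m + 2) for all m ≥ 3 by induction on m.
Base case (m = 3): h(3) = 120 = 120·(1), so 120 | h(3).
For the inductive step, assume it holds for an arbitrary k ≥ 3, i.e. 120 | h(k). Then
h(k+1) − h(k) = (k-1)·k·(k+1)·(k+2)·(k+3) − (k-2)·(k-1)·k·(k+1)·(k+2) = (k-1)·k·(k+1)·(k+2)·[(k+3) − (k-2)] = 5·(k-1)·k·(k+1)·(k+2). The product of 4 consecutive integers is divisible by (4)! = 24, so h(k+1) − h(k) is divisible by 5·24 = 120. By the inductive hypothesis 120 | h(k), hence 120 | h(k+1).
By induction, the statement is established for all m ≥ 3.
Therefore the largest such d is 120.

d = 120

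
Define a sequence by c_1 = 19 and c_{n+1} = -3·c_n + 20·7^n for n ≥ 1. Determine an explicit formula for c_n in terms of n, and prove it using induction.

c_n = 5(-3)^(n - 1) + 2·7^n

Computing the first terms: c_1 = 19, c_2 = 83, c_3 = 731. This suggests c_n = 5(-3)^(n - 1) + 2·7^n.
When n = 1: the formula gives 19 = 19 = c_1.
For the inductive step, assume it holds for an arbitrary m ≥ 1, so c_m = 5(-3)^(m - 1) + 2·7^m.
Then c_{m+1} = -3·c_m + 20·7^m = -3·(5(-3)^(m - 1) + 2·7^m) + 20·7^m = 5(-3)^m + 2·7^(m + 1) = 5(-3)^((m+1) - 1) + 2·7^(m+1),
which is the claimed formula at n = m+1.
Hence, by induction on n, the claim holds for every n ≥ 1.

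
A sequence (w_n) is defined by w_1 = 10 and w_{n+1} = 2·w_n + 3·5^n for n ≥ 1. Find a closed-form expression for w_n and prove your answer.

w_n = 5·2^(n - 1) + 5^n

Computing the first terms: w_1 = 10, w_2 = 35, w_3 = 145. This suggests w_n = 5·2^(n - 1) + 5^n.
When n = 1: the formula gives 10 = 10 = w_1.
Inductive step: assume the claim holds for n = r, so w_r = 5·2^(r - 1) + 5^r.
Then w_{r+1} = 2·w_r + 3·5^r = 2·(5·2^(r - 1) + 5^r) + 3·5^r = 5·2^r + 5^(r + 1) = 5·2^((r+1) - 1) + 5^(r+1),
which is the claimed formula at n = r+1.
By induction, the statement is established for all n ≥ 1.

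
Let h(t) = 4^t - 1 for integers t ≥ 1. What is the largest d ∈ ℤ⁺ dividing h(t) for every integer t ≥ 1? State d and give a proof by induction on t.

Computing the first values: h(1) = 3 and h(2) = 15; gcd(3, 15) = 3, so d ≤ 3.
We prove 3 | 4^t - 1 for all t ≥ 1 by induction on t.
Base case (t = 1): h(1) = 3 = 3·(1), so 3 | h(1).
Inductive step: assume the claim holds for t = k, i.e. 3 | h(k). Then
4^{k+1} − 1^{k+1} = 4·4^k − 1·1^k = 4·(4^k − 1^k) + (3)·1^k. The first term is divisible by 3 by the inductive hypothesis, and the second term (3)·1^k is divisible by 3 since 3 | 3. Hence 3 | h(k+1).
This completes the induction.
Therefore the largest such d is 3.

d = 3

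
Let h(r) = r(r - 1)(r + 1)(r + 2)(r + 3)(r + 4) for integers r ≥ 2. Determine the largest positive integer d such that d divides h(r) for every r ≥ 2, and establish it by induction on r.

d = 720

Computing the first values: h(2) = 720 and h(3) = 5040; gcd(720, 5040) = 720, so d ≤ 720.
We prove 720 | r(r - 1)(r + 1)(r + 2)(r + 3)(r + 4) for all r ≥ 2 by induction on r.
When r = 2: h(2) = 720 = 720·(1), so 720 | h(2).
For the inductive step, assume it holds for an arbitrary p ≥ 2, i.e. 720 | h(p). Then
h(p+1) − h(p) = p·(p+1)·(p+2)·(p+3)·(p+4)·(p+5) − (p-1)·p·(p+1)·(p+2)·(p+3)·(p+4) = p·(p+1)·(p+2)·(p+3)·(p+4)·[(p+5) − (p-1)] = 6·p·(p+1)·(p+2)·(p+3)·(p+4). The product of 5 consecutive integers is divisible by (5)! = 120, so h(p+1) − h(p) is divisible by 6·120 = 720. By the inductive hypothesis 720 | h(p), hence 720 | h(p+1).
Hence, by induction on r, the claim holds for every r ≥ 2.
Therefore the largest such d is 720.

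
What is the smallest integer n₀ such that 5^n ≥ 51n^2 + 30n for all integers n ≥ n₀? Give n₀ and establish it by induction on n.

n₀ = 5

At n = 4: 625 < 936, so the inequality fails and n₀ ≥ 5. We prove 5^n ≥ 51n^2 + 30n for all n ≥ 5.
Base case (n = 5): 5^n = 3125 and 51n^2 + 30n = 1425, so 3125 ≥ 1425.
Suppose the result is true for n = m, so 5^m ≥ 51m^2 + 30m.
Then 5^(m + 1) = 5·(5^m) ≥ 5·(51m^2 + 30m).
Also, for m ≥ 5 we have 5·(51m^2 + 30m) ≥ 51(m+1)^2 + 30(m+1), since 5·(51m^2 + 30m) − (51(m+1)^2 + 30(m+1)) = 204m^2 + 18m - 81, which is nonnegative for all m ≥ 5.
Combining, 5^(m + 1) ≥ 51(m+1)^2 + 30(m+1).
By induction, the statement is established for all n ≥ 5.
Hence the smallest such n₀ is 5.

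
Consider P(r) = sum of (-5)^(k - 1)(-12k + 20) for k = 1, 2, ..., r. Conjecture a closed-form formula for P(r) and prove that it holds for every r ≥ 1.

P(r) = (-5)^r(2r - 3) + 3

We claim P(r) = (-5)^r(2r - 3) + 3 for all r ≥ 1.
Base case (r = 1): P(1) = 8, and the closed form gives 8. They agree.
For the inductive step, assume it holds for an arbitrary k ≥ 1, so P(k) = (-5)^k(2k - 3) + 3.
Then P(k+1) = P(k) + ((-5)^k(-12k + 8)) = ((-5)^k(2k - 3) + 3) + ((-5)^k(-12k + 8)).
Simplifying, P(k+1) = -10(-5)^k·k + 5(-5)^k + 3 = (-5)^(k+1)(2(k+1) - 3) + 3,
which is the closed form with r = k+1.
This completes the induction.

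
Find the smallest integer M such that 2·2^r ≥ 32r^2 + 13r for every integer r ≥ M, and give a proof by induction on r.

At r = 10: 2048 < 3330, so the inequality fails and M ≥ 11. We prove 2·2^r ≥ 32r^2 + 13r for all r ≥ 11.
For the base case r = 11: 2·2^r = 4096 and 32r^2 + 13r = 4015, so 4096 ≥ 4015.
For the inductive step, assume it holds for an arbitrary j ≥ 11, so 2·2^j ≥ 32j^2 + 13j.
Then 2·2^(j + 1) = 2·(2·2^j) ≥ 2·(32j^2 + 13j).
Also, for j ≥ 11 we have 2·(32j^2 + 13j) ≥ 32(j+1)^2 + 13(j+1), since 2·(32j^2 + 13j) − (32(j+1)^2 + 13(j+1)) = 32j^2 - 51j - 45, which is nonnegative for all j ≥ 11.
Combining, 2·2^(j + 1) ≥ 32(j+1)^2 + 13(j+1).
By induction, the statement is established for all r ≥ 11.
Hence the smallest such M is 11.

M = 11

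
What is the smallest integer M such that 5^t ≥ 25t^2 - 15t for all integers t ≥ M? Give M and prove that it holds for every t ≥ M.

M = 4

At t = 3: 125 < 180, so the inequality fails and M ≥ 4. We prove 5^t ≥ 25t^2 - 15t for all t ≥ 4.
When t = 4: 5^t = 625 and 25t^2 - 15t = 340, so 625 ≥ 340.
Inductive step: suppose the statement holds for some k ≥ 4, so 5^k ≥ 25k^2 - 15k.
Then 5^(k + 1) = 5·(5^k) ≥ 5·(25k^2 - 15k).
Also, for k ≥ 4 we have 5·(25k^2 - 15k) ≥ 25(k+1)^2 - 15(k+1), since 5·(25k^2 - 15k) − (25(k+1)^2 - 15(k+1)) = 100k^2 - 110k - 10, which is nonnegative for all k ≥ 4.
Combining, 5^(k + 1) ≥ 25(k+1)^2 - 15(k+1).
By the principle of mathematical induction, the result holds for all t ≥ 4.
Hence the smallest such M is 4.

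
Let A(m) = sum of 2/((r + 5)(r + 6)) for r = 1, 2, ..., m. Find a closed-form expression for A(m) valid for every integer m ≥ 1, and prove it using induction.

We claim A(m) = m/(3(m + 6)) for all m ≥ 1.
Base step (m = 1): A(1) = 1/21, and the closed form gives 1/21. They agree.
Inductive step: suppose the statement holds for some r ≥ 1, so A(r) = r/(3(r + 6)).
Then A(r+1) = A(r) + (2/((r + 6)(r + 7))) = (r/(3(r + 6))) + (2/((r + 6)(r + 7))).
Simplifying, A(r+1) = (r + 1)/(3(r + 7)) = (r+1)/(3((r+1) + 6)),
which is the closed form with m = r+1.
Hence, by induction on m, the claim holds for every m ≥ 1.

A(m) = m/(3(m + 6))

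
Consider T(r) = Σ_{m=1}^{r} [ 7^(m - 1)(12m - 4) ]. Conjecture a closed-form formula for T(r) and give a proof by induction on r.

We claim T(r) = 7^r(2r - 1) + 1 for all r ≥ 1.
When r = 1: T(1) = 8, and the closed form gives 8. They agree.
Inductive step: suppose the statement holds for some m ≥ 1, so T(m) = 7^m(2m - 1) + 1.
Then T(m+1) = T(m) + (7^m(12m + 8)) = (7^m(2m - 1) + 1) + (7^m(12m + 8)).
Simplifying, T(m+1) = 14·7^m·m + 7·7^m + 1 = 7^(m+1)(2(m+1) - 1) + 1,
which is the closed form with r = m+1.
By the principle of mathematical induction, the result holds for all r ≥ 1.

T(r) = 7^r(2r - 1) + 1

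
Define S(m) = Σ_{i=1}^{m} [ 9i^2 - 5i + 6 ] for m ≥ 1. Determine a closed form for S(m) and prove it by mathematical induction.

We claim S(m) = m(3m^2 + 2m + 5) for all m ≥ 1.
When m = 1: S(1) = 10, and the closed form gives 10. They agree.
For the inductive step, assume it holds for an arbitrary i ≥ 1, so S(i) = i(3i^2 + 2i + 5).
Then S(i+1) = S(i) + (9i^2 + 13i + 10) = (i(3i^2 + 2i + 5)) + (9i^2 + 13i + 10).
Simplifying, S(i+1) = (i + 1)(3i^2 + 8i + 10) = (i+1)(3(i+1)^2 + 2(i+1) + 5),
which is the closed form with m = i+1.
By the principle of mathematical induction, the result holds for all m ≥ 1.

S(m) = m(3m^2 + 2m + 5)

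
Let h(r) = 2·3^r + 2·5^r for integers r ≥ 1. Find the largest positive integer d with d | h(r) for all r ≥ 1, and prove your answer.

d = 4

Computing the first values: h(1) = 16 and h(2) = 68; gcd(16, 68) = 4, so d ≤ 4.
We prove 4 | 2·3^r + 2·5^r for all r ≥ 1 by induction on r.
When r = 1: h(1) = 16 = 4·(4), so 4 | h(1).
For the inductive step, assume it holds for an arbitrary k ≥ 1, i.e. 4 | h(k). Then
h(k+1) − 5·h(k) = (2·3^(k+1) + 2·5^(k+1)) − 5·(2·3^k + 2·5^k) = (2)·3^k·(3 − 5) = (-4)·3^k. Since 4 | h(k) by the inductive hypothesis, 4 | 5·h(k); and 4 | -4 since -4 = 4·-1. Therefore 4 | h(k+1).
Hence, by induction on r, the claim holds for every r ≥ 1.
Therefore the largest such d is 4.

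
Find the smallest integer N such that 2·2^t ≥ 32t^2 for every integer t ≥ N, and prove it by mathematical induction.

N = 11

At t = 10: 2048 < 3200, so the inequality fails and N ≥ 11. We prove 2·2^t ≥ 32t^2 for all t ≥ 11.
For the base case t = 11: 2·2^t = 4096 and 32t^2 = 3872, so 4096 ≥ 3872.
Inductive step: assume the claim holds for t = k, so 2·2^k ≥ 32k^2.
Then 2·2^(k + 1) = 2·(2·2^k) ≥ 2·(32k^2).
Also, for k ≥ 11 we have 2·(32k^2) ≥ 32(k+1)^2, since 2 ≥ (1 + 1/k)^2 for all k ≥ 11.
Combining, 2·2^(k + 1) ≥ 32(k+1)^2.
This completes the induction.
Hence the smallest such N is 11.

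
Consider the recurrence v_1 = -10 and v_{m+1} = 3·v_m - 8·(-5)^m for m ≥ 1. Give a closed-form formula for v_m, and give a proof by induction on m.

Computing the first terms: v_1 = -10, v_2 = 10, v_3 = -170. This suggests v_m = (-5)^m - 5·3^(m - 1).
Base case (m = 1): the formula gives -10 = -10 = v_1.
Suppose the result is true for m = p, so v_p = (-5)^p - 5·3^(p - 1).
Then v_{p+1} = 3·v_p - 8·(-5)^p = 3·((-5)^p - 5·3^(p - 1)) - 8·(-5)^p = (-5)^(p + 1) - 5·3^p = (-5)^(p+1) - 5·3^((p+1) - 1),
which is the claimed formula at m = p+1.
By the principle of mathematical induction, the result holds for all m ≥ 1.

v_m = (-5)^m - 5·3^(m - 1)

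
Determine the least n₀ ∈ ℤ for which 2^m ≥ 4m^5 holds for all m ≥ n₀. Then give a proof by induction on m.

At m = 25: 33554432 < 39062500, so the inequality fails and n₀ ≥ 26. We prove 2^m ≥ 4m^5 for all m ≥ 26.
Base step (m = 26): 2^m = 67108864 and 4m^5 = 47525504, so 67108864 ≥ 47525504.
For the inductive step, assume it holds for an arbitrary r ≥ 26, so 2^r ≥ 4r^5.
Then 2^(r + 1) = 2·(2^r) ≥ 2·(4r^5).
Also, for r ≥ 26 we have 2·(4r^5) ≥ 4(r+1)^5, since 2 ≥ (1 + 1/r)^5 for all r ≥ 26.
Combining, 2^(r + 1) ≥ 4(r+1)^5.
This completes the induction.
Hence the smallest such n₀ is 26.

n₀ = 26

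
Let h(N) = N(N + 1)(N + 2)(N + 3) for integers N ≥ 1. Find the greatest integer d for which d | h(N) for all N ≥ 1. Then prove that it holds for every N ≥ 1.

Computing the first values: h(1) = 24 and h(2) = 120; gcd(24, 120) = 24, so d ≤ 24.
We prove 24 | N(N + 1)(N + 2)(N + 3) for all N ≥ 1 by induction on N.
Base step (N = 1): h(1) = 24 = 24·(1), so 24 | h(1).
Inductive step: assume the claim holds for N = m, i.e. 24 | h(m). Then
h(m+1) − h(m) = (m+1)·(m+2)·(m+3)·(m+4) − m·(m+1)·(m+2)·(m+3) = (m+1)·(m+2)·(m+3)·[(m+4) − m] = 4·(m+1)·(m+2)·(m+3). The product of 3 consecutive integers is divisible by (3)! = 6, so h(m+1) − h(m) is divisible by 4·6 = 24. By the inductive hypothesis 24 | h(m), hence 24 | h(m+1).
By induction, the statement is established for all N ≥ 1.
Therefore the largest such d is 24.

d = 24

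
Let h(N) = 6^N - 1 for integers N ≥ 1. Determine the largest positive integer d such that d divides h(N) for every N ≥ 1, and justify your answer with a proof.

Computing the first values: h(1) = 5 and h(2) = 35; gcd(5, 35) = 5, so d ≤ 5.
We prove 5 | 6^N - 1 for all N ≥ 1 by induction on N.
For the base case N = 1: h(1) = 5 = 5·(1), so 5 | h(1).
Inductive step: assume the claim holds for N = j, i.e. 5 | h(j). Then
6^{j+1} − 1^{j+1} = 6·6^j − 1·1^j = 6·(6^j − 1^j) + (5)·1^j. The first term is divisible by 5 by the inductive hypothesis, and the second term (5)·1^j is divisible by 5 since 5 | 5. Hence 5 | h(j+1).
Hence, by induction on N, the claim holds for every N ≥ 1.
Therefore the largest such d is 5.

d = 5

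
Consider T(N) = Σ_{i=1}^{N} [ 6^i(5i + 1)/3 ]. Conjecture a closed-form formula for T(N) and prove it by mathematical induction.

We claim T(N) = 2·6^N·N for all N ≥ 1.
For the base case N = 1: T(1) = 12, and the closed form gives 12. They agree.
Inductive step: suppose the statement holds for some i ≥ 1, so T(i) = 2·6^i·i.
Then T(i+1) = T(i) + (6^i(10i + 12)) = (2·6^i·i) + (6^i(10i + 12)).
Simplifying, T(i+1) = 12·6^i(i + 1) = 2·6^(i+1)·(i+1),
which is the closed form with N = i+1.
By the principle of mathematical induction, the result holds for all N ≥ 1.

T(N) = 2·6^N·N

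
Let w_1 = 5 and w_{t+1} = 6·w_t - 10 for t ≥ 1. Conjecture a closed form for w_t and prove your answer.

Computing the first terms: w_1 = 5, w_2 = 20, w_3 = 110. This suggests w_t = 3·6^(t - 1) + 2.
When t = 1: the formula gives 5 = 5 = w_1.
Suppose the result is true for t = r, so w_r = 3·6^(r - 1) + 2.
Then w_{r+1} = 6·w_r - 10 = 6·(3·6^(r - 1) + 2) - 10 = 3·6^r + 2 = 3·6^((r+1) - 1) + 2,
which is the claimed formula at t = r+1.
By induction, the statement is established for all t ≥ 1.

w_t = 3·6^(t - 1) + 2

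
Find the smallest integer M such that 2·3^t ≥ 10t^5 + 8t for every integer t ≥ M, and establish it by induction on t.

At t = 13: 3188646 < 3713034, so the inequality fails and M ≥ 14. We prove 2·3^t ≥ 10t^5 + 8t for all t ≥ 14.
For the base case t = 14: 2·3^t = 9565938 and 10t^5 + 8t = 5378352, so 9565938 ≥ 5378352.
For the inductive step, assume it holds for an arbitrary k ≥ 14, so 2·3^k ≥ 10k^5 + 8k.
Then 2·3^(k + 1) = 3·(2·3^k) ≥ 3·(10k^5 + 8k).
Also, for k ≥ 14 we have 3·(10k^5 + 8k) ≥ 10(k+1)^5 + 8(k+1), since 3·(10k^5 + 8k) − (10(k+1)^5 + 8(k+1)) = 20k^5 - 50k^4 - 100k^3 - 100k^2 - 34k - 18, which is nonnegative for all k ≥ 14.
Combining, 2·3^(k + 1) ≥ 10(k+1)^5 + 8(k+1).
Hence, by induction on t, the claim holds for every t ≥ 14.
Hence the smallest such M is 14.

M = 14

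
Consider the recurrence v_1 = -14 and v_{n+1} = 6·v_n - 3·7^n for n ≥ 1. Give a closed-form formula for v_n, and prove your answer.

v_n = 7·6^(n - 1) - 3·7^n

Computing the first terms: v_1 = -14, v_2 = -105, v_3 = -777. This suggests v_n = 7·6^(n - 1) - 3·7^n.
Base step (n = 1): the formula gives -14 = -14 = v_1.
Inductive step: assume the claim holds for n = i, so v_i = 7·6^(i - 1) - 3·7^i.
Then v_{i+1} = 6·v_i - 3·7^i = 6·(7·6^(i - 1) - 3·7^i) - 3·7^i = 7·6^i - 3·7^(i + 1) = 7·6^((i+1) - 1) - 3·7^(i+1),
which is the claimed formula at n = i+1.
Hence, by induction on n, the claim holds for every n ≥ 1.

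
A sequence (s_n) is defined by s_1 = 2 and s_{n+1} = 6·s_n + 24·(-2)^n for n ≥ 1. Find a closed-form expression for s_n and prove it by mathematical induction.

Computing the first terms: s_1 = 2, s_2 = -36, s_3 = -120. This suggests s_n = -3(-2)^n - 4·6^(n - 1).
Base case (n = 1): the formula gives 2 = 2 = s_1.
Inductive step: assume the claim holds for n = i, so s_i = -3(-2)^i - 4·6^(i - 1).
Then s_{i+1} = 6·s_i + 24·(-2)^i = 6·(-3(-2)^i - 4·6^(i - 1)) + 24·(-2)^i = -3(-2)^(i + 1) - 4·6^i = -3(-2)^(i+1) - 4·6^((i+1) - 1),
which is the claimed formula at n = i+1.
By induction, the statement is established for all n ≥ 1.

s_n = -3(-2)^n - 4·6^(n - 1)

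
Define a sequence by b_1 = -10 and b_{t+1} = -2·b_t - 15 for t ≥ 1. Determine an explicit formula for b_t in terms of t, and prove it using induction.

Computing the first terms: b_1 = -10, b_2 = 5, b_3 = -25. This suggests b_t = -5(-2)^(t - 1) - 5.
Base case (t = 1): the formula gives -10 = -10 = b_1.
Inductive step: assume the claim holds for t = p, so b_p = -5(-2)^(p - 1) - 5.
Then b_{p+1} = -2·b_p - 15 = -2·(-5(-2)^(p - 1) - 5) - 15 = -5(-2)^p - 5 = -5(-2)^((p+1) - 1) - 5,
which is the claimed formula at t = p+1.
Hence, by induction on t, the claim holds for every t ≥ 1.

b_t = -5(-2)^(t - 1) - 5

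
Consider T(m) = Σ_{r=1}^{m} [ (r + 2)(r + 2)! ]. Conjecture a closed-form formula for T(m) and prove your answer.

We claim T(m) = (m + 3)! - 6 for all m ≥ 1.
When m = 1: T(1) = 18, and the closed form gives 18. They agree.
For the inductive step, assume it holds for an arbitrary r ≥ 1, so T(r) = (r + 3)! - 6.
Then T(r+1) = T(r) + ((r + 3)(r + 3)!) = ((r + 3)! - 6) + ((r + 3)(r + 3)!).
Simplifying, T(r+1) = ((r+1) + 3)! - 6,
which is the closed form with m = r+1.
This completes the induction.

T(m) = (m + 3)! - 6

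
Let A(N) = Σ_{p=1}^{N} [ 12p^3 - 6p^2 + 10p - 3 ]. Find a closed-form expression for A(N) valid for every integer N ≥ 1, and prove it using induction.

A(N) = N(3N^3 + 4N^2 + 5N + 1)

We claim A(N) = N(3N^3 + 4N^2 + 5N + 1) for all N ≥ 1.
Base case (N = 1): A(1) = 13, and the closed form gives 13. They agree.
Inductive step: suppose the statement holds for some p ≥ 1, so A(p) = p(3p^3 + 4p^2 + 5p + 1).
Then A(p+1) = A(p) + (12p^3 + 30p^2 + 34p + 13) = (p(3p^3 + 4p^2 + 5p + 1)) + (12p^3 + 30p^2 + 34p + 13).
Simplifying, A(p+1) = (p + 1)(3p^3 + 13p^2 + 22p + 13) = (p+1)(3(p+1)^3 + 4(p+1)^2 + 5(p+1) + 1),
which is the closed form with N = p+1.
By induction, the statement is established for all N ≥ 1.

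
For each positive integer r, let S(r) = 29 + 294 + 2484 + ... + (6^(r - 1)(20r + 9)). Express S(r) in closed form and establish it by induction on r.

We claim S(r) = 6^r(4r + 1) - 1 for all r ≥ 1.
Base case (r = 1): S(1) = 29, and the closed form gives 29. They agree.
For the inductive step, assume it holds for an arbitrary m ≥ 1, so S(m) = 6^m(4m + 1) - 1.
Then S(m+1) = S(m) + (6^m(20m + 29)) = (6^m(4m + 1) - 1) + (6^m(20m + 29)).
Simplifying, S(m+1) = 24·6^m·m + 30·6^m - 1 = 6^(m+1)(4(m+1) + 1) - 1,
which is the closed form with r = m+1.
Hence, by induction on r, the claim holds for every r ≥ 1.

S(r) = 6^r(4r + 1) - 1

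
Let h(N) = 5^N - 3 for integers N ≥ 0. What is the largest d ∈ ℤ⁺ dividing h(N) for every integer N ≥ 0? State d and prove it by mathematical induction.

Computing the first values: h(0) = -2 and h(1) = 2; gcd(-2, 2) = 2, so d ≤ 2.
We prove 2 | 5^N - 3 for all N ≥ 0 by induction on N.
Base step (N = 0): h(0) = -2 = 2·(-1), so 2 | h(0).
Suppose the result is true for N = i, i.e. 2 | h(i). Then
h(i+1) = 5^(i+1) - 3 = 5·(5^i - 3) + 12 = 5·h(i) + 12. The first term is divisible by 2 by the inductive hypothesis, and 12 is divisible by 2. Hence 2 | h(i+1).
By the principle of mathematical induction, the result holds for all N ≥ 0.
Therefore the largest such d is 2.

d = 2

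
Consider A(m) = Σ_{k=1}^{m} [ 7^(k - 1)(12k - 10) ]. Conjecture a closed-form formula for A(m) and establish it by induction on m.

A(m) = 2·7^m(m - 1) + 2

We claim A(m) = 2·7^m(m - 1) + 2 for all m ≥ 1.
When m = 1: A(1) = 2, and the closed form gives 2. They agree.
Inductive step: suppose the statement holds for some k ≥ 1, so A(k) = 2·7^k(k - 1) + 2.
Then A(k+1) = A(k) + (7^k(12k + 2)) = (2·7^k(k - 1) + 2) + (7^k(12k + 2)).
Simplifying, A(k+1) = 14·7^k·k + 2 = 2·7^(k+1)((k+1) - 1) + 2,
which is the closed form with m = k+1.
By the principle of mathematical induction, the result holds for all m ≥ 1.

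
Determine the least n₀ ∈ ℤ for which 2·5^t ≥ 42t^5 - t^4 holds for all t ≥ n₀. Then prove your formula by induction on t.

n₀ = 9

At t = 8: 781250 < 1372160, so the inequality fails and n₀ ≥ 9. We prove 2·5^t ≥ 42t^5 - t^4 for all t ≥ 9.
For the base case t = 9: 2·5^t = 3906250 and 42t^5 - t^4 = 2473497, so 3906250 ≥ 2473497.
Suppose the result is true for t = r, so 2·5^r ≥ 42r^5 - r^4.
Then 2·5^(r + 1) = 5·(2·5^r) ≥ 5·(42r^5 - r^4).
Also, for r ≥ 9 we have 5·(42r^5 - r^4) ≥ 42(r+1)^5 - (r+1)^4, since 5·(42r^5 - r^4) − (42(r+1)^5 - (r+1)^4) = 168r^5 - 214r^4 - 416r^3 - 414r^2 - 206r - 41, which is nonnegative for all r ≥ 9.
Combining, 2·5^(r + 1) ≥ 42(r+1)^5 - (r+1)^4.
Hence, by induction on t, the claim holds for every t ≥ 9.
Hence the smallest such n₀ is 9.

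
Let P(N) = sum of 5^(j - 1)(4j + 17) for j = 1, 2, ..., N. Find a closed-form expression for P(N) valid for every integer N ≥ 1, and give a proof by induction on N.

P(N) = 5^N(N + 4) - 4

We claim P(N) = 5^N(N + 4) - 4 for all N ≥ 1.
Base case (N = 1): P(1) = 21, and the closed form gives 21. They agree.
Suppose the result is true for N = j, so P(j) = 5^j(j + 4) - 4.
Then P(j+1) = P(j) + (5^j(4j + 21)) = (5^j(j + 4) - 4) + (5^j(4j + 21)).
Simplifying, P(j+1) = 5^(j + 1)j + 5^(j + 2) - 4 = 5^(j+1)((j+1) + 4) - 4,
which is the closed form with N = j+1.
By the principle of mathematical induction, the result holds for all N ≥ 1.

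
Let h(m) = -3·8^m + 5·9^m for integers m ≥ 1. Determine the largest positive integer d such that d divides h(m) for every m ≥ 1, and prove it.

Computing the first values: h(1) = 21 and h(2) = 213; gcd(21, 213) = 3, so d ≤ 3.
We prove 3 | -3·8^m + 5·9^m for all m ≥ 1 by induction on m.
Base case (m = 1): h(1) = 21 = 3·(7), so 3 | h(1).
Suppose the result is true for m = i, i.e. 3 | h(i). Then
h(i+1) − 9·h(i) = (-3·8^(i+1) + 5·9^(i+1)) − 9·(-3·8^i + 5·9^i) = (-3)·8^i·(8 − 9) = (3)·8^i. Since 3 | h(i) by the inductive hypothesis, 3 | 9·h(i); and 3 | 3 since 3 = 3·1. Therefore 3 | h(i+1).
By induction, the statement is established for all m ≥ 1.
Therefore the largest such d is 3.

d = 3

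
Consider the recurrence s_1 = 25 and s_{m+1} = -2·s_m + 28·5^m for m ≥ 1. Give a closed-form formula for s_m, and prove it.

Computing the first terms: s_1 = 25, s_2 = 90, s_3 = 520. This suggests s_m = 5(-2)^(m - 1) + 4·5^m.
When m = 1: the formula gives 25 = 25 = s_1.
For the inductive step, assume it holds for an arbitrary r ≥ 1, so s_r = 5(-2)^(r - 1) + 4·5^r.
Then s_{r+1} = -2·s_r + 28·5^r = -2·(5(-2)^(r - 1) + 4·5^r) + 28·5^r = 5(-2)^r + 4·5^(r + 1) = 5(-2)^((r+1) - 1) + 4·5^(r+1),
which is the claimed formula at m = r+1.
By the principle of mathematical induction, the result holds for all m ≥ 1.

s_m = 5(-2)^(m - 1) + 4·5^m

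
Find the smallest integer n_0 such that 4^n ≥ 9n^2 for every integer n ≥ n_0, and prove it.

At n = 3: 64 < 81, so the inequality fails and n_0 ≥ 4. We prove 4^n ≥ 9n^2 for all n ≥ 4.
Base case (n = 4): 4^n = 256 and 9n^2 = 144, so 256 ≥ 144.
For the inductive step, assume it holds for an arbitrary i ≥ 4, so 4^i ≥ 9i^2.
Then 4^(i + 1) = 4·(4^i) ≥ 4·(9i^2).
Also, for i ≥ 4 we have 4·(9i^2) ≥ 9(i+1)^2, since 4 ≥ (1 + 1/i)^2 for all i ≥ 4.
Combining, 4^(i + 1) ≥ 9(i+1)^2.
By the principle of mathematical induction, the result holds for all n ≥ 4.
Hence the smallest such n_0 is 4.

n_0 = 4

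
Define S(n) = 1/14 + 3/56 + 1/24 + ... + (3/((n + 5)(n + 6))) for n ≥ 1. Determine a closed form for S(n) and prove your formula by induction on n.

S(n) = n/(2(n + 6))

We claim S(n) = n/(2(n + 6)) for all n ≥ 1.
When n = 1: S(1) = 1/14, and the closed form gives 1/14. They agree.
Inductive step: assume the claim holds for n = r, so S(r) = r/(2(r + 6)).
Then S(r+1) = S(r) + (3/((r + 6)(r + 7))) = (r/(2(r + 6))) + (3/((r + 6)(r + 7))).
Simplifying, S(r+1) = (r + 1)/(2(r + 7)) = (r+1)/(2((r+1) + 6)),
which is the closed form with n = r+1.
By the principle of mathematical induction, the result holds for all n ≥ 1.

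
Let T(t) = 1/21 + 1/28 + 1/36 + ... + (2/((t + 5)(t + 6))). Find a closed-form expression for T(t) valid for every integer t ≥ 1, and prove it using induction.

We claim T(t) = t/(3(t + 6)) for all t ≥ 1.
Base step (t = 1): T(1) = 1/21, and the closed form gives 1/21. They agree.
Inductive step: suppose the statement holds for some k ≥ 1, so T(k) = k/(3(k + 6)).
Then T(k+1) = T(k) + (2/((k + 6)(k + 7))) = (k/(3(k + 6))) + (2/((k + 6)(k + 7))).
Simplifying, T(k+1) = (k + 1)/(3(k + 7)) = (k+1)/(3((k+1) + 6)),
which is the closed form with t = k+1.
By induction, the statement is established for all t ≥ 1.

T(t) = t/(3(t + 6))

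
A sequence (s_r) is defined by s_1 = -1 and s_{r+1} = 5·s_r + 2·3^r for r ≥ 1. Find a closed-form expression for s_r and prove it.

s_r = -3^r + 2·5^(r - 1)

Computing the first terms: s_1 = -1, s_2 = 1, s_3 = 23. This suggests s_r = -3^r + 2·5^(r - 1).
When r = 1: the formula gives -1 = -1 = s_1.
Inductive step: suppose the statement holds for some p ≥ 1, so s_p = -3^p + 2·5^(p - 1).
Then s_{p+1} = 5·s_p + 2·3^p = 5·(-3^p + 2·5^(p - 1)) + 2·3^p = -3^(p + 1) + 2·5^p = -3^(p+1) + 2·5^((p+1) - 1),
which is the claimed formula at r = p+1.
This completes the induction.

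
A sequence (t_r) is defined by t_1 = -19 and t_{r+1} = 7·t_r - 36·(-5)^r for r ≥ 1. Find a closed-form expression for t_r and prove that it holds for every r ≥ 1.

Computing the first terms: t_1 = -19, t_2 = 47, t_3 = -571. This suggests t_r = 3(-5)^r - 4·7^(r - 1).
Base step (r = 1): the formula gives -19 = -19 = t_1.
Inductive step: suppose the statement holds for some j ≥ 1, so t_j = 3(-5)^j - 4·7^(j - 1).
Then t_{j+1} = 7·t_j - 36·(-5)^j = 7·(3(-5)^j - 4·7^(j - 1)) - 36·(-5)^j = 3(-5)^(j + 1) - 4·7^j = 3(-5)^(j+1) - 4·7^((j+1) - 1),
which is the claimed formula at r = j+1.
Hence, by induction on r, the claim holds for every r ≥ 1.

t_r = 3(-5)^r - 4·7^(r - 1)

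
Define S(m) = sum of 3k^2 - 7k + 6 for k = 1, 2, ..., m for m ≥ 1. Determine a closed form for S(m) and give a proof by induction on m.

We claim S(m) = m(m^2 - 2m + 3) for all m ≥ 1.
Base case (m = 1): S(1) = 2, and the closed form gives 2. They agree.
Inductive step: suppose the statement holds for some k ≥ 1, so S(k) = k(k^2 - 2k + 3).
Then S(k+1) = S(k) + (3k^2 - k + 2) = (k(k^2 - 2k + 3)) + (3k^2 - k + 2).
Simplifying, S(k+1) = (k + 1)(k^2 + 2) = (k+1)((k+1)^2 - 2(k+1) + 3),
which is the closed form with m = k+1.
By the principle of mathematical induction, the result holds for all m ≥ 1.

S(m) = m(m^2 - 2m + 3)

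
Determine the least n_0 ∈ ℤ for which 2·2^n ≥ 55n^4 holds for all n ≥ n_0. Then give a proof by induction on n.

At n = 22: 8388608 < 12884080, so the inequality fails and n_0 ≥ 23. We prove 2·2^n ≥ 55n^4 for all n ≥ 23.
Base step (n = 23): 2·2^n = 16777216 and 55n^4 = 15391255, so 16777216 ≥ 15391255.
Inductive step: assume the claim holds for n = k, so 2·2^k ≥ 55k^4.
Then 2·2^(k + 1) = 2·(2·2^k) ≥ 2·(55k^4).
Also, for k ≥ 23 we have 2·(55k^4) ≥ 55(k+1)^4, since 2 ≥ (1 + 1/k)^4 for all k ≥ 23.
Combining, 2·2^(k + 1) ≥ 55(k+1)^4.
Hence, by induction on n, the claim holds for every n ≥ 23.
Hence the smallest such n_0 is 23.

n_0 = 23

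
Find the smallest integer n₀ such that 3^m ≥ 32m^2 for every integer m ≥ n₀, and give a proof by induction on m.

At m = 6: 729 < 1152, so the inequality fails and n₀ ≥ 7. We prove 3^m ≥ 32m^2 for all m ≥ 7.
For the base case m = 7: 3^m = 2187 and 32m^2 = 1568, so 2187 ≥ 1568.
Inductive step: assume the claim holds for m = j, so 3^j ≥ 32j^2.
Then 3^(j + 1) = 3·(3^j) ≥ 3·(32j^2).
Also, for j ≥ 7 we have 3·(32j^2) ≥ 32(j+1)^2, since 3 ≥ (1 + 1/j)^2 for all j ≥ 7.
Combining, 3^(j + 1) ≥ 32(j+1)^2.
This completes the induction.
Hence the smallest such n₀ is 7.

n₀ = 7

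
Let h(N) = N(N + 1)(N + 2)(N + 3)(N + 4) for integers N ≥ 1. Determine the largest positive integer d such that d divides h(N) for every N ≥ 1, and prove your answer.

d = 120

Computing the first values: h(1) = 120 and h(2) = 720; gcd(120, 720) = 120, so d ≤ 120.
We prove 120 | N(N + 1)(N + 2)(N + 3)(N + 4) for all N ≥ 1 by induction on N.
Base step (N = 1): h(1) = 120 = 120·(1), so 120 | h(1).
Inductive step: assume the claim holds for N = p, i.e. 120 | h(p). Then
h(p+1) − h(p) = (p+1)·(p+2)·(p+3)·(p+4)·(p+5) − p·(p+1)·(p+2)·(p+3)·(p+4) = (p+1)·(p+2)·(p+3)·(p+4)·[(p+5) − p] = 5·(p+1)·(p+2)·(p+3)·(p+4). The product of 4 consecutive integers is divisible by (4)! = 24, so h(p+1) − h(p) is divisible by 5·24 = 120. By the inductive hypothesis 120 | h(p), hence 120 | h(p+1).
By the principle of mathematical induction, the result holds for all N ≥ 1.
Therefore the largest such d is 120.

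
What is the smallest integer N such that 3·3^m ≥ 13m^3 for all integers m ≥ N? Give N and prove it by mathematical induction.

At m = 6: 2187 < 2808, so the inequality fails and N ≥ 7. We prove 3·3^m ≥ 13m^3 for all m ≥ 7.
Base case (m = 7): 3·3^m = 6561 and 13m^3 = 4459, so 6561 ≥ 4459.
For the inductive step, assume it holds for an arbitrary k ≥ 7, so 3·3^k ≥ 13k^3.
Then 3·3^(k + 1) = 3·(3·3^k) ≥ 3·(13k^3).
Also, for k ≥ 7 we have 3·(13k^3) ≥ 13(k+1)^3, since 3 ≥ (1 + 1/k)^3 for all k ≥ 7.
Combining, 3·3^(k + 1) ≥ 13(k+1)^3.
Hence, by induction on m, the claim holds for every m ≥ 7.
Hence the smallest such N is 7.

N = 7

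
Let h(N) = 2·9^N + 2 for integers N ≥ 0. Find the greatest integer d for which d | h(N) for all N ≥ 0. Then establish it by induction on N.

d = 4

Computing the first values: h(0) = 4 and h(1) = 20; gcd(4, 20) = 4, so d ≤ 4.
We prove 4 | 2·9^N + 2 for all N ≥ 0 by induction on N.
Base step (N = 0): h(0) = 4 = 4·(1), so 4 | h(0).
Suppose the result is true for N = r, i.e. 4 | h(r). Then
h(r+1) = 2·9^(r+1) + 2 = 9·(2·9^r + 2) - 16 = 9·h(r) - 16. The first term is divisible by 4 by the inductive hypothesis, and -16 is divisible by 4. Hence 4 | h(r+1).
This completes the induction.
Therefore the largest such d is 4.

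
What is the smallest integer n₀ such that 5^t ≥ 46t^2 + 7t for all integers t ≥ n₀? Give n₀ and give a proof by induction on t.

At t = 4: 625 < 764, so the inequality fails and n₀ ≥ 5. We prove 5^t ≥ 46t^2 + 7t for all t ≥ 5.
When t = 5: 5^t = 3125 and 46t^2 + 7t = 1185, so 3125 ≥ 1185.
For the inductive step, assume it holds for an arbitrary k ≥ 5, so 5^k ≥ 46k^2 + 7k.
Then 5^(k + 1) = 5·(5^k) ≥ 5·(46k^2 + 7k).
Also, for k ≥ 5 we have 5·(46k^2 + 7k) ≥ 46(k+1)^2 + 7(k+1), since 5·(46k^2 + 7k) − (46(k+1)^2 + 7(k+1)) = 184k^2 - 64k - 53, which is nonnegative for all k ≥ 5.
Combining, 5^(k + 1) ≥ 46(k+1)^2 + 7(k+1).
By the principle of mathematical induction, the result holds for all t ≥ 5.
Hence the smallest such n₀ is 5.

n₀ = 5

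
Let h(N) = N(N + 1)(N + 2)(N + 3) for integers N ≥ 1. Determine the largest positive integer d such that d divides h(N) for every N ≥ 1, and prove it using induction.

d = 24

Computing the first values: h(1) = 24 and h(2) = 120; gcd(24, 120) = 24, so d ≤ 24.
We prove 24 | N(N + 1)(N + 2)(N + 3) for all N ≥ 1 by induction on N.
Base step (N = 1): h(1) = 24 = 24·(1), so 24 | h(1).
For the inductive step, assume it holds for an arbitrary p ≥ 1, i.e. 24 | h(p). Then
h(p+1) − h(p) = (p+1)·(p+2)·(p+3)·(p+4) − p·(p+1)·(p+2)·(p+3) = (p+1)·(p+2)·(p+3)·[(p+4) − p] = 4·(p+1)·(p+2)·(p+3). The product of 3 consecutive integers is divisible by (3)! = 6, so h(p+1) − h(p) is divisible by 4·6 = 24. By the inductive hypothesis 24 | h(p), hence 24 | h(p+1).
This completes the induction.
Therefore the largest such d is 24.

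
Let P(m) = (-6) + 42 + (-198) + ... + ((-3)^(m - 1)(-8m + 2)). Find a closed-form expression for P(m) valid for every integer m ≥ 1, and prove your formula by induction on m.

We claim P(m) = 2(-3)^m·m for all m ≥ 1.
When m = 1: P(1) = -6, and the closed form gives -6. They agree.
For the inductive step, assume it holds for an arbitrary i ≥ 1, so P(i) = 2(-3)^i·i.
Then P(i+1) = P(i) + ((-3)^i(-8i - 6)) = (2(-3)^i·i) + ((-3)^i(-8i - 6)).
Simplifying, P(i+1) = (-3)^(i + 1)(2i + 2) = 2(-3)^(i+1)·(i+1),
which is the closed form with m = i+1.
This completes the induction.

P(m) = 2(-3)^m·m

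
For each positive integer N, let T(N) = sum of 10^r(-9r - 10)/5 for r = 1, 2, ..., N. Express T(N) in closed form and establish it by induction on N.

We claim T(N) = -2·10^N(N + 1) + 2 for all N ≥ 1.
For the base case N = 1: T(1) = -38, and the closed form gives -38. They agree.
Inductive step: suppose the statement holds for some r ≥ 1, so T(r) = -2·10^r(r + 1) + 2.
Then T(r+1) = T(r) + (10^r(-18r - 38)) = (-2·10^r(r + 1) + 2) + (10^r(-18r - 38)).
Simplifying, T(r+1) = -20·10^r·r - 40·10^r + 2 = -2·10^(r+1)((r+1) + 1) + 2,
which is the closed form with N = r+1.
By induction, the statement is established for all N ≥ 1.

T(N) = -2·10^N(N + 1) + 2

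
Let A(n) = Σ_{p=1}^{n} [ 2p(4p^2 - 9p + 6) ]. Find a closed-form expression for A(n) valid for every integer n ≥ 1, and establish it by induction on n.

A(n) = n(n + 1)(2n^2 - 4n + 3)

We claim A(n) = n(n + 1)(2n^2 - 4n + 3) for all n ≥ 1.
Base step (n = 1): A(1) = 2, and the closed form gives 2. They agree.
Suppose the result is true for n = p, so A(p) = p(2p^3 - 2p^2 - p + 3).
Then A(p+1) = A(p) + (8p^3 + 6p^2 + 2) = (p(2p^3 - 2p^2 - p + 3)) + (8p^3 + 6p^2 + 2).
Simplifying, A(p+1) = (p + 1)(p + 2)(2p^2 + 1) = (p+1)((p+1) + 1)(2(p+1)^2 - 4(p+1) + 3),
which is the closed form with n = p+1.
Hence, by induction on n, the claim holds for every n ≥ 1.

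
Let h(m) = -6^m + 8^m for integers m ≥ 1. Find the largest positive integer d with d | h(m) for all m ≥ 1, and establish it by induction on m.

Computing the first values: h(1) = 2 and h(2) = 28; gcd(2, 28) = 2, so d ≤ 2.
We prove 2 | -6^m + 8^m for all m ≥ 1 by induction on m.
When m = 1: h(1) = 2 = 2·(1), so 2 | h(1).
Inductive step: assume the claim holds for m = j, i.e. 2 | h(j). Then
8^{j+1} − 6^{j+1} = 8·8^j − 6·6^j = 8·(8^j − 6^j) + (2)·6^j. The first term is divisible by 2 by the inductive hypothesis, and the second term (2)·6^j is divisible by 2 since 2 | 2. Hence 2 | h(j+1).
This completes the induction.
Therefore the largest such d is 2.

d = 2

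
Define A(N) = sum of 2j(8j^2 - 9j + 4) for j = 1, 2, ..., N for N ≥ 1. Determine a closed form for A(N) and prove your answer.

We claim A(N) = N(N + 1)(4N^2 - 2N + 1) for all N ≥ 1.
Base case (N = 1): A(1) = 6, and the closed form gives 6. They agree.
Inductive step: suppose the statement holds for some j ≥ 1, so A(j) = j(4j^3 + 2j^2 - j + 1).
Then A(j+1) = A(j) + (16j^3 + 30j^2 + 20j + 6) = (j(4j^3 + 2j^2 - j + 1)) + (16j^3 + 30j^2 + 20j + 6).
Simplifying, A(j+1) = (j + 1)(j + 2)(4j^2 + 6j + 3) = (j+1)((j+1) + 1)(4(j+1)^2 - 2(j+1) + 1),
which is the closed form with N = j+1.
This completes the induction.

A(N) = N(N + 1)(4N^2 - 2N + 1)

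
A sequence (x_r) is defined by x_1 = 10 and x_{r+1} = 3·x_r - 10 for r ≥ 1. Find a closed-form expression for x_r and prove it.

Computing the first terms: x_1 = 10, x_2 = 20, x_3 = 50. This suggests x_r = 5·3^(r - 1) + 5.
Base step (r = 1): the formula gives 10 = 10 = x_1.
Suppose the result is true for r = p, so x_p = 5·3^(p - 1) + 5.
Then x_{p+1} = 3·x_p - 10 = 3·(5·3^(p - 1) + 5) - 10 = 5·3^p + 5 = 5·3^((p+1) - 1) + 5,
which is the claimed formula at r = p+1.
This completes the induction.

x_r = 5·3^(r - 1) + 5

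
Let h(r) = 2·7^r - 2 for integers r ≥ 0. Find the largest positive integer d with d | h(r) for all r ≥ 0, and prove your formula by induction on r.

Computing the first values: h(0) = 0 and h(1) = 12; gcd(0, 12) = 12, so d ≤ 12.
We prove 12 | 2·7^r - 2 for all r ≥ 0 by induction on r.
For the base case r = 0: h(0) = 0 = 12·(0), so 12 | h(0).
For the inductive step, assume it holds for an arbitrary k ≥ 0, i.e. 12 | h(k). Then
h(k+1) = 2·7^(k+1) - 2 = 7·(2·7^k - 2) + 12 = 7·h(k) + 12. The first term is divisible by 12 by the inductive hypothesis, and 12 is divisible by 12. Hence 12 | h(k+1).
Hence, by induction on r, the claim holds for every r ≥ 0.
Therefore the largest such d is 12.

d = 12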